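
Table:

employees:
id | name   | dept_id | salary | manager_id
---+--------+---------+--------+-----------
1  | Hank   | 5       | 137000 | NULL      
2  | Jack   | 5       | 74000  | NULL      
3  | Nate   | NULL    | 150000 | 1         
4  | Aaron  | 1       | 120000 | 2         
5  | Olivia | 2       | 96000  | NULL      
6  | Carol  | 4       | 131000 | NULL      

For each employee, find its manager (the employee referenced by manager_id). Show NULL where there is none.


This is a self-join: employees is joined to a second copy of itself, matching each row's manager_id to another row's id. Use LEFT JOIN so rows with manager_id=NULL are kept.
  - employee 1 (Hank): manager_id=NULL -> NULL
  - employee 2 (Jack): manager_id=NULL -> NULL
  - employee 3 (Nate): manager_id=1 -> Hank
  - employee 4 (Aaron): manager_id=2 -> Jack
  - employee 5 (Olivia): manager_id=NULL -> NULL
  - employee 6 (Carol): manager_id=NULL -> NULL

SQL:
SELECT a.name AS item, b.name AS manager
FROM employees a
LEFT JOIN employees b ON a.manager_id = b.id

Result:
item   | manager
-------+--------
Hank   | NULL   
Jack   | NULL   
Nate   | Hank   
Aaron  | Jack   
Olivia | NULL   
Carol  | NULL   


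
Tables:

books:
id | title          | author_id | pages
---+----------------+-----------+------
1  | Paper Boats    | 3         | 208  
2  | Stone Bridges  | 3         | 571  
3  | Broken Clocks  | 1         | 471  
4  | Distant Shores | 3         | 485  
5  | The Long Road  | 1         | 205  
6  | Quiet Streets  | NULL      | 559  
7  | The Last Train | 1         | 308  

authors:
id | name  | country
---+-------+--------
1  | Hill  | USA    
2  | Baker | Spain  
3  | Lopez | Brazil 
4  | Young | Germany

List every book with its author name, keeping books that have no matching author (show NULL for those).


LEFT JOIN keeps every row from books (the left table); where author_id has no match in authors, the author columns become NULL. Walk through each book:
  - book 1 (Paper Boats): author_id=3 -> matches Lopez
  - book 2 (Stone Bridges): author_id=3 -> matches Lopez
  - book 3 (Broken Clocks): author_id=1 -> matches Hill
  - book 4 (Distant Shores): author_id=3 -> matches Lopez
  - book 5 (The Long Road): author_id=1 -> matches Hill
  - book 6 (Quiet Streets): author_id=NULL, no match -> kept with NULL
  - book 7 (The Last Train): author_id=1 -> matches Hill
All 7 rows appear; 1 has NULL author.

SQL:
SELECT a.title, b.name AS author
FROM books a
LEFT JOIN authors b ON a.author_id = b.id

Result:
title          | author
---------------+-------
Paper Boats    | Lopez 
Stone Bridges  | Lopez 
Broken Clocks  | Hill  
Distant Shores | Lopez 
The Long Road  | Hill  
Quiet Streets  | NULL  
The Last Train | Hill  


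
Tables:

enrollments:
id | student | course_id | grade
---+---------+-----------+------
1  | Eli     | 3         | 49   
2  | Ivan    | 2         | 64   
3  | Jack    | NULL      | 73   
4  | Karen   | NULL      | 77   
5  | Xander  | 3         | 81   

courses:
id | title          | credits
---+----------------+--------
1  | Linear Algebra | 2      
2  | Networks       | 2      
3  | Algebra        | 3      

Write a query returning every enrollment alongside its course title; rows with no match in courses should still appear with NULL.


LEFT JOIN keeps every row from enrollments (the left table); where course_id has no match in courses, the course columns become NULL. Walk through each enrollment:
  - enrollment 1 (Eli): course_id=3 -> matches Algebra
  - enrollment 2 (Ivan): course_id=2 -> matches Networks
  - enrollment 3 (Jack): course_id=NULL, no match -> kept with NULL
  - enrollment 4 (Karen): course_id=NULL, no match -> kept with NULL
  - enrollment 5 (Xander): course_id=3 -> matches Algebra
All 5 rows appear; 2 have NULL course.

SQL:
SELECT a.student, b.title AS course
FROM enrollments a
LEFT JOIN courses b ON a.course_id = b.id

Result:
student | course  
--------+---------
Eli     | Algebra 
Ivan    | Networks
Jack    | NULL    
Karen   | NULL    
Xander  | Algebra 


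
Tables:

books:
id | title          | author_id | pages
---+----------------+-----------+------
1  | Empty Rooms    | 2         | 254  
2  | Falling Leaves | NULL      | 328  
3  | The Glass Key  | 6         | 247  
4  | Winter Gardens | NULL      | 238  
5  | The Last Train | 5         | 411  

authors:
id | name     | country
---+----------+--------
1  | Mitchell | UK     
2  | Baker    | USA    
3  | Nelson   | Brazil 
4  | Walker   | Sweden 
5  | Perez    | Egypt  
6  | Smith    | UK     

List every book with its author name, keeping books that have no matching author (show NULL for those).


LEFT JOIN keeps every row from books (the left table); where author_id has no match in authors, the author columns become NULL. Walk through each book:
  - book 1 (Empty Rooms): author_id=2 -> matches Baker
  - book 2 (Falling Leaves): author_id=NULL, no match -> kept with NULL
  - book 3 (The Glass Key): author_id=6 -> matches Smith
  - book 4 (Winter Gardens): author_id=NULL, no match -> kept with NULL
  - book 5 (The Last Train): author_id=5 -> matches Perez
All 5 rows appear; 2 have NULL author.

SQL:
SELECT a.title, b.name AS author
FROM books a
LEFT JOIN authors b ON a.author_id = b.id

Result:
title          | author
---------------+-------
Empty Rooms    | Baker 
Falling Leaves | NULL  
The Glass Key  | Smith 
Winter Gardens | NULL  
The Last Train | Perez 


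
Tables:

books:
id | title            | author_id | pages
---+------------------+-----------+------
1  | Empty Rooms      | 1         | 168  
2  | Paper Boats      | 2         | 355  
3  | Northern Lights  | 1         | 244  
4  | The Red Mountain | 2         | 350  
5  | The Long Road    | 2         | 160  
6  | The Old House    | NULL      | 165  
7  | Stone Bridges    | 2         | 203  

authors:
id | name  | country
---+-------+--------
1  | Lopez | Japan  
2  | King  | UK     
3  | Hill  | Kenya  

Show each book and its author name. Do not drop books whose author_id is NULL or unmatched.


LEFT JOIN keeps every row from books (the left table); where author_id has no match in authors, the author columns become NULL. Walk through each book:
  - book 1 (Empty Rooms): author_id=1 -> matches Lopez
  - book 2 (Paper Boats): author_id=2 -> matches King
  - book 3 (Northern Lights): author_id=1 -> matches Lopez
  - book 4 (The Red Mountain): author_id=2 -> matches King
  - book 5 (The Long Road): author_id=2 -> matches King
  - book 6 (The Old House): author_id=NULL, no match -> kept with NULL
  - book 7 (Stone Bridges): author_id=2 -> matches King
All 7 rows appear; 1 has NULL author.

SQL:
SELECT a.title, b.name AS author
FROM books a
LEFT JOIN authors b ON a.author_id = b.id

Result:
title            | author
-----------------+-------
Empty Rooms      | Lopez 
Paper Boats      | King  
Northern Lights  | Lopez 
The Red Mountain | King  
The Long Road    | King  
The Old House    | NULL  
Stone Bridges    | King  


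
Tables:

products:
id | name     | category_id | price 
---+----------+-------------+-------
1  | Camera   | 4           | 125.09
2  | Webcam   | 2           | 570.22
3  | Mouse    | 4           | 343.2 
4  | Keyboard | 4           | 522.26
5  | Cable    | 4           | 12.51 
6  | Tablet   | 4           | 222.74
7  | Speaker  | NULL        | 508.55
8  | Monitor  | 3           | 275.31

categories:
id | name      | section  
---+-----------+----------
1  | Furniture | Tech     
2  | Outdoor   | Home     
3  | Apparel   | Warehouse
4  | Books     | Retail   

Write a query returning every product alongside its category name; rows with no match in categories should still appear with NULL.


LEFT JOIN keeps every row from products (the left table); where category_id has no match in categories, the category columns become NULL. Walk through each product:
  - product 1 (Camera): category_id=4 -> matches Books
  - product 2 (Webcam): category_id=2 -> matches Outdoor
  - product 3 (Mouse): category_id=4 -> matches Books
  - product 4 (Keyboard): category_id=4 -> matches Books
  - product 5 (Cable): category_id=4 -> matches Books
  - product 6 (Tablet): category_id=4 -> matches Books
  - product 7 (Speaker): category_id=NULL, no match -> kept with NULL
  - product 8 (Monitor): category_id=3 -> matches Apparel
All 8 rows appear; 1 has NULL category.

SQL:
SELECT a.name, b.name AS category
FROM products a
LEFT JOIN categories b ON a.category_id = b.id

Result:
name     | category
---------+---------
Camera   | Books   
Webcam   | Outdoor 
Mouse    | Books   
Keyboard | Books   
Cable    | Books   
Tablet   | Books   
Speaker  | NULL    
Monitor  | Apparel 


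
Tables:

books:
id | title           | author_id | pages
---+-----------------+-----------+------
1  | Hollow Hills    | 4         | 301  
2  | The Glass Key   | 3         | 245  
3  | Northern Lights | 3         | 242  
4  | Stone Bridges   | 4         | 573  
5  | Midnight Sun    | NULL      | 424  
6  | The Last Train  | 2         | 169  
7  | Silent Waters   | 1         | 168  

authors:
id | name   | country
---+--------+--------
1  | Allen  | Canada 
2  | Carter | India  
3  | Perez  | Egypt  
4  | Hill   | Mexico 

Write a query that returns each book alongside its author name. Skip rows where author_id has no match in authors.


INNER JOIN keeps only books rows whose author_id matches an id in authors. Walk through each book:
  - book 1 (Hollow Hills): author_id=4 -> matches Hill
  - book 2 (The Glass Key): author_id=3 -> matches Perez
  - book 3 (Northern Lights): author_id=3 -> matches Perez
  - book 4 (Stone Bridges): author_id=4 -> matches Hill
  - book 5 (Midnight Sun): author_id=NULL, no match -> dropped
  - book 6 (The Last Train): author_id=2 -> matches Carter
  - book 7 (Silent Waters): author_id=1 -> matches Allen
So 1 of 7 rows is dropped.

SQL:
SELECT a.title, b.name AS author
FROM books a
INNER JOIN authors b ON a.author_id = b.id

Result:
title           | author
----------------+-------
Hollow Hills    | Hill  
The Glass Key   | Perez 
Northern Lights | Perez 
Stone Bridges   | Hill  
The Last Train  | Carter
Silent Waters   | Allen 


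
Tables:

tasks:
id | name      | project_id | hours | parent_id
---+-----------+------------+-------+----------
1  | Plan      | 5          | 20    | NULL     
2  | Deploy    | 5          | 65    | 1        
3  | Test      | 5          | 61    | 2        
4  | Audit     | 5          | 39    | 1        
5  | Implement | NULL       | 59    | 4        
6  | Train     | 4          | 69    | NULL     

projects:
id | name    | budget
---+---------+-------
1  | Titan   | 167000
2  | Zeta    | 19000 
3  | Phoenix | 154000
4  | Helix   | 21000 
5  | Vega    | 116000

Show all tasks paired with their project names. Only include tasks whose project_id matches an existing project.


INNER JOIN keeps only tasks rows whose project_id matches an id in projects. Walk through each task:
  - task 1 (Plan): project_id=5 -> matches Vega
  - task 2 (Deploy): project_id=5 -> matches Vega
  - task 3 (Test): project_id=5 -> matches Vega
  - task 4 (Audit): project_id=5 -> matches Vega
  - task 5 (Implement): project_id=NULL, no match -> dropped
  - task 6 (Train): project_id=4 -> matches Helix
So 1 of 6 rows is dropped.

SQL:
SELECT a.name, b.name AS project
FROM tasks a
INNER JOIN projects b ON a.project_id = b.id

Result:
name   | project
-------+--------
Plan   | Vega   
Deploy | Vega   
Test   | Vega   
Audit  | Vega   
Train  | Helix  


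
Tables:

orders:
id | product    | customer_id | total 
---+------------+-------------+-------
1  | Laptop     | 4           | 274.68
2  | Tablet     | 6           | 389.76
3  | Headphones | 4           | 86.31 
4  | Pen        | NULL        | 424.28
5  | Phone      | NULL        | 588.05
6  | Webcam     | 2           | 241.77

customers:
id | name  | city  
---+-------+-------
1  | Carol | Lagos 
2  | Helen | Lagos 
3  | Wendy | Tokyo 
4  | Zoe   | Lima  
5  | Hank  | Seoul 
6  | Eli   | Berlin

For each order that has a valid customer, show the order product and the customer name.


INNER JOIN keeps only orders rows whose customer_id matches an id in customers. Walk through each order:
  - order 1 (Laptop): customer_id=4 -> matches Zoe
  - order 2 (Tablet): customer_id=6 -> matches Eli
  - order 3 (Headphones): customer_id=4 -> matches Zoe
  - order 4 (Pen): customer_id=NULL, no match -> dropped
  - order 5 (Phone): customer_id=NULL, no match -> dropped
  - order 6 (Webcam): customer_id=2 -> matches Helen
So 2 of 6 rows are dropped.

SQL:
SELECT a.product, b.name AS customer
FROM orders a
INNER JOIN customers b ON a.customer_id = b.id

Result:
product    | customer
-----------+---------
Laptop     | Zoe     
Tablet     | Eli     
Headphones | Zoe     
Webcam     | Helen   


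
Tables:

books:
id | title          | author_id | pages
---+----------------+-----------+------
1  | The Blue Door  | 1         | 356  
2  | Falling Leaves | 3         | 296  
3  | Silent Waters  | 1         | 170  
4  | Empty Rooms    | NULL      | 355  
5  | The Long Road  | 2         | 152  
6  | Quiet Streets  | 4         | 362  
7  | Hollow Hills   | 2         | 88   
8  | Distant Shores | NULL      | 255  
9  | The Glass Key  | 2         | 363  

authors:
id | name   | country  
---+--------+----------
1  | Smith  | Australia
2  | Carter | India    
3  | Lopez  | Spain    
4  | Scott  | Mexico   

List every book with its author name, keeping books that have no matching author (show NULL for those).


LEFT JOIN keeps every row from books (the left table); where author_id has no match in authors, the author columns become NULL. Walk through each book:
  - book 1 (The Blue Door): author_id=1 -> matches Smith
  - book 2 (Falling Leaves): author_id=3 -> matches Lopez
  - book 3 (Silent Waters): author_id=1 -> matches Smith
  - book 4 (Empty Rooms): author_id=NULL, no match -> kept with NULL
  - book 5 (The Long Road): author_id=2 -> matches Carter
  - book 6 (Quiet Streets): author_id=4 -> matches Scott
  - book 7 (Hollow Hills): author_id=2 -> matches Carter
  - book 8 (Distant Shores): author_id=NULL, no match -> kept with NULL
  - book 9 (The Glass Key): author_id=2 -> matches Carter
All 9 rows appear; 2 have NULL author.

SQL:
SELECT a.title, b.name AS author
FROM books a
LEFT JOIN authors b ON a.author_id = b.id

Result:
title          | author
---------------+-------
The Blue Door  | Smith 
Falling Leaves | Lopez 
Silent Waters  | Smith 
Empty Rooms    | NULL  
The Long Road  | Carter
Quiet Streets  | Scott 
Hollow Hills   | Carter
Distant Shores | NULL  
The Glass Key  | Carter


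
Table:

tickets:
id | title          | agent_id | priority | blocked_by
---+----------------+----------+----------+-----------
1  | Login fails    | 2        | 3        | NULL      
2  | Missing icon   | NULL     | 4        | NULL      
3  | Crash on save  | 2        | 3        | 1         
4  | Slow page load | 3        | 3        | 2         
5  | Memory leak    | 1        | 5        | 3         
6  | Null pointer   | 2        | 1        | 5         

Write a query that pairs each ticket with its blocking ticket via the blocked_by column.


This is a self-join: tickets is joined to a second copy of itself, matching each row's blocked_by to another row's id. Use LEFT JOIN so rows with blocked_by=NULL are kept.
  - ticket 1 (Login fails): blocked_by=NULL -> NULL
  - ticket 2 (Missing icon): blocked_by=NULL -> NULL
  - ticket 3 (Crash on save): blocked_by=1 -> Login fails
  - ticket 4 (Slow page load): blocked_by=2 -> Missing icon
  - ticket 5 (Memory leak): blocked_by=3 -> Crash on save
  - ticket 6 (Null pointer): blocked_by=5 -> Memory leak

SQL:
SELECT a.title AS item, b.title AS blocked_by
FROM tickets a
LEFT JOIN tickets b ON a.blocked_by = b.id

Result:
item           | blocked_by   
---------------+--------------
Login fails    | NULL         
Missing icon   | NULL         
Crash on save  | Login fails  
Slow page load | Missing icon 
Memory leak    | Crash on save
Null pointer   | Memory leak  


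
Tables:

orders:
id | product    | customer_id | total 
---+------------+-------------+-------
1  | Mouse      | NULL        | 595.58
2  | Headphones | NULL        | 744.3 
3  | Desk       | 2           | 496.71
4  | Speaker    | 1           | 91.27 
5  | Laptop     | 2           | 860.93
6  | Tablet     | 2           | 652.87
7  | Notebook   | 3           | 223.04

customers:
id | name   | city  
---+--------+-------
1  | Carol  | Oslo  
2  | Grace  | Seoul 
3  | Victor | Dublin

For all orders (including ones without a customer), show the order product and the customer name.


LEFT JOIN keeps every row from orders (the left table); where customer_id has no match in customers, the customer columns become NULL. Walk through each order:
  - order 1 (Mouse): customer_id=NULL, no match -> kept with NULL
  - order 2 (Headphones): customer_id=NULL, no match -> kept with NULL
  - order 3 (Desk): customer_id=2 -> matches Grace
  - order 4 (Speaker): customer_id=1 -> matches Carol
  - order 5 (Laptop): customer_id=2 -> matches Grace
  - order 6 (Tablet): customer_id=2 -> matches Grace
  - order 7 (Notebook): customer_id=3 -> matches Victor
All 7 rows appear; 2 have NULL customer.

SQL:
SELECT a.product, b.name AS customer
FROM orders a
LEFT JOIN customers b ON a.customer_id = b.id

Result:
product    | customer
-----------+---------
Mouse      | NULL    
Headphones | NULL    
Desk       | Grace   
Speaker    | Carol   
Laptop     | Grace   
Tablet     | Grace   
Notebook   | Victor  


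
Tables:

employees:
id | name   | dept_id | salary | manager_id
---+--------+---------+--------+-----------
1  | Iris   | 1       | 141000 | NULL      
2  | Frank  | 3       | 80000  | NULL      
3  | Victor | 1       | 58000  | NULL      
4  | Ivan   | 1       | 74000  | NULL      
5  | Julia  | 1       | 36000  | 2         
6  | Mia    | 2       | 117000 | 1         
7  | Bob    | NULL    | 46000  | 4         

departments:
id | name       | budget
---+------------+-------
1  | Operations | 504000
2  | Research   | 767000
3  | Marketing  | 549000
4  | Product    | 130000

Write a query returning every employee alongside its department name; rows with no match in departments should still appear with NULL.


LEFT JOIN keeps every row from employees (the left table); where dept_id has no match in departments, the department columns become NULL. Walk through each employee:
  - employee 1 (Iris): dept_id=1 -> matches Operations
  - employee 2 (Frank): dept_id=3 -> matches Marketing
  - employee 3 (Victor): dept_id=1 -> matches Operations
  - employee 4 (Ivan): dept_id=1 -> matches Operations
  - employee 5 (Julia): dept_id=1 -> matches Operations
  - employee 6 (Mia): dept_id=2 -> matches Research
  - employee 7 (Bob): dept_id=NULL, no match -> kept with NULL
All 7 rows appear; 1 has NULL department.

SQL:
SELECT a.name, b.name AS department
FROM employees a
LEFT JOIN departments b ON a.dept_id = b.id

Result:
name   | department
-------+-----------
Iris   | Operations
Frank  | Marketing 
Victor | Operations
Ivan   | Operations
Julia  | Operations
Mia    | Research  
Bob    | NULL      


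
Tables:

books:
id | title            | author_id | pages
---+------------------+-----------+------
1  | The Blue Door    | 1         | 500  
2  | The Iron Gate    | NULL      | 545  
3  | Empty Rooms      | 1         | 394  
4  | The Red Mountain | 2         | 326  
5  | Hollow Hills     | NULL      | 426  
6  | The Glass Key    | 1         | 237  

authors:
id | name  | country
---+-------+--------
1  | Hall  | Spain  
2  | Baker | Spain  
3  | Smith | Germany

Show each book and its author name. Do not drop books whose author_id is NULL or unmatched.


LEFT JOIN keeps every row from books (the left table); where author_id has no match in authors, the author columns become NULL. Walk through each book:
  - book 1 (The Blue Door): author_id=1 -> matches Hall
  - book 2 (The Iron Gate): author_id=NULL, no match -> kept with NULL
  - book 3 (Empty Rooms): author_id=1 -> matches Hall
  - book 4 (The Red Mountain): author_id=2 -> matches Baker
  - book 5 (Hollow Hills): author_id=NULL, no match -> kept with NULL
  - book 6 (The Glass Key): author_id=1 -> matches Hall
All 6 rows appear; 2 have NULL author.

SQL:
SELECT a.title, b.name AS author
FROM books a
LEFT JOIN authors b ON a.author_id = b.id

Result:
title            | author
-----------------+-------
The Blue Door    | Hall  
The Iron Gate    | NULL  
Empty Rooms      | Hall  
The Red Mountain | Baker 
Hollow Hills     | NULL  
The Glass Key    | Hall  


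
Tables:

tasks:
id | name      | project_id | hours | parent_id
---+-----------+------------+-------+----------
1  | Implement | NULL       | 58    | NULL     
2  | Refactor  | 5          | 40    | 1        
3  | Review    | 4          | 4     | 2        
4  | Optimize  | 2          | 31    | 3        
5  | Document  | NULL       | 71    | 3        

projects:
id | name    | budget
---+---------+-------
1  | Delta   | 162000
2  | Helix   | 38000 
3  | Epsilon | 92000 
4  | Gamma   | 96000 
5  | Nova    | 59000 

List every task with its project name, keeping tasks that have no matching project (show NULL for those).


LEFT JOIN keeps every row from tasks (the left table); where project_id has no match in projects, the project columns become NULL. Walk through each task:
  - task 1 (Implement): project_id=NULL, no match -> kept with NULL
  - task 2 (Refactor): project_id=5 -> matches Nova
  - task 3 (Review): project_id=4 -> matches Gamma
  - task 4 (Optimize): project_id=2 -> matches Helix
  - task 5 (Document): project_id=NULL, no match -> kept with NULL
All 5 rows appear; 2 have NULL project.

SQL:
SELECT a.name, b.name AS project
FROM tasks a
LEFT JOIN projects b ON a.project_id = b.id

Result:
name      | project
----------+--------
Implement | NULL   
Refactor  | Nova   
Review    | Gamma  
Optimize  | Helix  
Document  | NULL   


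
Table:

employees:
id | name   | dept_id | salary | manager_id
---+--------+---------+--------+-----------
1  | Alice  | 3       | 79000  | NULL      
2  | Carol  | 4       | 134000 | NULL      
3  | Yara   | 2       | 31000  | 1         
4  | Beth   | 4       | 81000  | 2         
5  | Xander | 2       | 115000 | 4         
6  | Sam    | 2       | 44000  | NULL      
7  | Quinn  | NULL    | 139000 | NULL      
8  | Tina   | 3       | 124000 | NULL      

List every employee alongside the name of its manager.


This is a self-join: employees is joined to a second copy of itself, matching each row's manager_id to another row's id. Use LEFT JOIN so rows with manager_id=NULL are kept.
  - employee 1 (Alice): manager_id=NULL -> NULL
  - employee 2 (Carol): manager_id=NULL -> NULL
  - employee 3 (Yara): manager_id=1 -> Alice
  - employee 4 (Beth): manager_id=2 -> Carol
  - employee 5 (Xander): manager_id=4 -> Beth
  - employee 6 (Sam): manager_id=NULL -> NULL
  - employee 7 (Quinn): manager_id=NULL -> NULL
  - employee 8 (Tina): manager_id=NULL -> NULL

SQL:
SELECT a.name AS item, b.name AS manager
FROM employees a
LEFT JOIN employees b ON a.manager_id = b.id

Result:
item   | manager
-------+--------
Alice  | NULL   
Carol  | NULL   
Yara   | Alice  
Beth   | Carol  
Xander | Beth   
Sam    | NULL   
Quinn  | NULL   
Tina   | NULL   


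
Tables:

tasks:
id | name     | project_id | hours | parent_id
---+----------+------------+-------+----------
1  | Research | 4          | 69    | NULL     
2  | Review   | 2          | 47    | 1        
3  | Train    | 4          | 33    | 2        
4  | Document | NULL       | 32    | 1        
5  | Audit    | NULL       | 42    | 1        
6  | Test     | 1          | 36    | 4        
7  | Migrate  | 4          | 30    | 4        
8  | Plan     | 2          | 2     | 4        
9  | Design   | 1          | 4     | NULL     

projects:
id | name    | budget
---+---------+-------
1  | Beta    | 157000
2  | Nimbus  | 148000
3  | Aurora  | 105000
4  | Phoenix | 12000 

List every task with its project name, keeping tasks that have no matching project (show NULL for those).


LEFT JOIN keeps every row from tasks (the left table); where project_id has no match in projects, the project columns become NULL. Walk through each task:
  - task 1 (Research): project_id=4 -> matches Phoenix
  - task 2 (Review): project_id=2 -> matches Nimbus
  - task 3 (Train): project_id=4 -> matches Phoenix
  - task 4 (Document): project_id=NULL, no match -> kept with NULL
  - task 5 (Audit): project_id=NULL, no match -> kept with NULL
  - task 6 (Test): project_id=1 -> matches Beta
  - task 7 (Migrate): project_id=4 -> matches Phoenix
  - task 8 (Plan): project_id=2 -> matches Nimbus
  - task 9 (Design): project_id=1 -> matches Beta
All 9 rows appear; 2 have NULL project.

SQL:
SELECT a.name, b.name AS project
FROM tasks a
LEFT JOIN projects b ON a.project_id = b.id

Result:
name     | project
---------+--------
Research | Phoenix
Review   | Nimbus 
Train    | Phoenix
Document | NULL   
Audit    | NULL   
Test     | Beta   
Migrate  | Phoenix
Plan     | Nimbus 
Design   | Beta   


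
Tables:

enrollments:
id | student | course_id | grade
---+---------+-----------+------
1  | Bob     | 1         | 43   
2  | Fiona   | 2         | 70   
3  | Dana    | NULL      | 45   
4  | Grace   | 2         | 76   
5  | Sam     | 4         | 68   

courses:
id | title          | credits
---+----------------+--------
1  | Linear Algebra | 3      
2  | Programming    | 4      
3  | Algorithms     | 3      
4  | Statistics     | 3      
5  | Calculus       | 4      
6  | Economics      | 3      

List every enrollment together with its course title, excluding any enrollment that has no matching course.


INNER JOIN keeps only enrollments rows whose course_id matches an id in courses. Walk through each enrollment:
  - enrollment 1 (Bob): course_id=1 -> matches Linear Algebra
  - enrollment 2 (Fiona): course_id=2 -> matches Programming
  - enrollment 3 (Dana): course_id=NULL, no match -> dropped
  - enrollment 4 (Grace): course_id=2 -> matches Programming
  - enrollment 5 (Sam): course_id=4 -> matches Statistics
So 1 of 5 rows is dropped.

SQL:
SELECT a.student, b.title AS course
FROM enrollments a
INNER JOIN courses b ON a.course_id = b.id

Result:
student | course        
--------+---------------
Bob     | Linear Algebra
Fiona   | Programming   
Grace   | Programming   
Sam     | Statistics    


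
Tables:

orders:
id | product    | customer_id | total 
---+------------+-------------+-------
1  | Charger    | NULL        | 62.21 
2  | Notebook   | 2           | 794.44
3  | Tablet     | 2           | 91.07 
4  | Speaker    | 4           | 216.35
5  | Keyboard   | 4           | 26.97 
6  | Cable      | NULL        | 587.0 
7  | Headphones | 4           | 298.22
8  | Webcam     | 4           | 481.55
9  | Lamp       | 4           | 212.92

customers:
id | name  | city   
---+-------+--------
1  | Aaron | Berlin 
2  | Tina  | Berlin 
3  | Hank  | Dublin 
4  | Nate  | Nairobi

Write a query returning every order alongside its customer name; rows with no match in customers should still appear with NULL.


LEFT JOIN keeps every row from orders (the left table); where customer_id has no match in customers, the customer columns become NULL. Walk through each order:
  - order 1 (Charger): customer_id=NULL, no match -> kept with NULL
  - order 2 (Notebook): customer_id=2 -> matches Tina
  - order 3 (Tablet): customer_id=2 -> matches Tina
  - order 4 (Speaker): customer_id=4 -> matches Nate
  - order 5 (Keyboard): customer_id=4 -> matches Nate
  - order 6 (Cable): customer_id=NULL, no match -> kept with NULL
  - order 7 (Headphones): customer_id=4 -> matches Nate
  - order 8 (Webcam): customer_id=4 -> matches Nate
  - order 9 (Lamp): customer_id=4 -> matches Nate
All 9 rows appear; 2 have NULL customer.

SQL:
SELECT a.product, b.name AS customer
FROM orders a
LEFT JOIN customers b ON a.customer_id = b.id

Result:
product    | customer
-----------+---------
Charger    | NULL    
Notebook   | Tina    
Tablet     | Tina    
Speaker    | Nate    
Keyboard   | Nate    
Cable      | NULL    
Headphones | Nate    
Webcam     | Nate    
Lamp       | Nate    


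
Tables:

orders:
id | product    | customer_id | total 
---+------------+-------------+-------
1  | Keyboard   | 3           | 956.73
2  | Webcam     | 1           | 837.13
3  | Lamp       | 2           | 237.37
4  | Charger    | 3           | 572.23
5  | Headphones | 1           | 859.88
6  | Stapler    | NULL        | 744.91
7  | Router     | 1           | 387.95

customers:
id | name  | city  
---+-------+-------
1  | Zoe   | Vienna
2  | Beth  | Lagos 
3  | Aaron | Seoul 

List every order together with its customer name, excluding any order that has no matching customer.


INNER JOIN keeps only orders rows whose customer_id matches an id in customers. Walk through each order:
  - order 1 (Keyboard): customer_id=3 -> matches Aaron
  - order 2 (Webcam): customer_id=1 -> matches Zoe
  - order 3 (Lamp): customer_id=2 -> matches Beth
  - order 4 (Charger): customer_id=3 -> matches Aaron
  - order 5 (Headphones): customer_id=1 -> matches Zoe
  - order 6 (Stapler): customer_id=NULL, no match -> dropped
  - order 7 (Router): customer_id=1 -> matches Zoe
So 1 of 7 rows is dropped.

SQL:
SELECT a.product, b.name AS customer
FROM orders a
INNER JOIN customers b ON a.customer_id = b.id

Result:
product    | customer
-----------+---------
Keyboard   | Aaron   
Webcam     | Zoe     
Lamp       | Beth    
Charger    | Aaron   
Headphones | Zoe     
Router     | Zoe     


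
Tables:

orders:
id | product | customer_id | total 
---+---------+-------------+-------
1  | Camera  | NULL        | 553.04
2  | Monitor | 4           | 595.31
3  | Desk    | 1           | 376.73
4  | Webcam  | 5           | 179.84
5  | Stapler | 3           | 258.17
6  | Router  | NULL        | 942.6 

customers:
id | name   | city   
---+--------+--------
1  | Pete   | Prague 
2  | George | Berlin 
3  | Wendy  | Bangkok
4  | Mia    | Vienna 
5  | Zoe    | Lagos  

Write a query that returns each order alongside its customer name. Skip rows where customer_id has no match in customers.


INNER JOIN keeps only orders rows whose customer_id matches an id in customers. Walk through each order:
  - order 1 (Camera): customer_id=NULL, no match -> dropped
  - order 2 (Monitor): customer_id=4 -> matches Mia
  - order 3 (Desk): customer_id=1 -> matches Pete
  - order 4 (Webcam): customer_id=5 -> matches Zoe
  - order 5 (Stapler): customer_id=3 -> matches Wendy
  - order 6 (Router): customer_id=NULL, no match -> dropped
So 2 of 6 rows are dropped.

SQL:
SELECT a.product, b.name AS customer
FROM orders a
INNER JOIN customers b ON a.customer_id = b.id

Result:
product | customer
--------+---------
Monitor | Mia     
Desk    | Pete    
Webcam  | Zoe     
Stapler | Wendy   


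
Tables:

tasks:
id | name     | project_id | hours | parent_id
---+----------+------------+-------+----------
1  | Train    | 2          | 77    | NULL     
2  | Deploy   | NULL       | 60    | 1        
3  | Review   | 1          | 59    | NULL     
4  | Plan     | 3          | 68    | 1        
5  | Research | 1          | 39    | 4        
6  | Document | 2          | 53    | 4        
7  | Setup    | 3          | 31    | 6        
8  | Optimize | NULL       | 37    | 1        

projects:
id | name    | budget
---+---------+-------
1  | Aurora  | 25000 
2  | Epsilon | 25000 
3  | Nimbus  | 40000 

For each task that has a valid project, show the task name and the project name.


INNER JOIN keeps only tasks rows whose project_id matches an id in projects. Walk through each task:
  - task 1 (Train): project_id=2 -> matches Epsilon
  - task 2 (Deploy): project_id=NULL, no match -> dropped
  - task 3 (Review): project_id=1 -> matches Aurora
  - task 4 (Plan): project_id=3 -> matches Nimbus
  - task 5 (Research): project_id=1 -> matches Aurora
  - task 6 (Document): project_id=2 -> matches Epsilon
  - task 7 (Setup): project_id=3 -> matches Nimbus
  - task 8 (Optimize): project_id=NULL, no match -> dropped
So 2 of 8 rows are dropped.

SQL:
SELECT a.name, b.name AS project
FROM tasks a
INNER JOIN projects b ON a.project_id = b.id

Result:
name     | project
---------+--------
Train    | Epsilon
Review   | Aurora 
Plan     | Nimbus 
Research | Aurora 
Document | Epsilon
Setup    | Nimbus 


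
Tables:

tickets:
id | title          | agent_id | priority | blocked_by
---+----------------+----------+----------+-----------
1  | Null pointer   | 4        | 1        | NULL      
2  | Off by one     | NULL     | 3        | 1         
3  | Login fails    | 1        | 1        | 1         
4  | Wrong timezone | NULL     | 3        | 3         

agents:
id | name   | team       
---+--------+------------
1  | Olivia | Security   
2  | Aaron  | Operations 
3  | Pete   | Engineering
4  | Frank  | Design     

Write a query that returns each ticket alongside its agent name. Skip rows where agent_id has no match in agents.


INNER JOIN keeps only tickets rows whose agent_id matches an id in agents. Walk through each ticket:
  - ticket 1 (Null pointer): agent_id=4 -> matches Frank
  - ticket 2 (Off by one): agent_id=NULL, no match -> dropped
  - ticket 3 (Login fails): agent_id=1 -> matches Olivia
  - ticket 4 (Wrong timezone): agent_id=NULL, no match -> dropped
So 2 of 4 rows are dropped.

SQL:
SELECT a.title, b.name AS agent
FROM tickets a
INNER JOIN agents b ON a.agent_id = b.id

Result:
title        | agent 
-------------+-------
Null pointer | Frank 
Login fails  | Olivia


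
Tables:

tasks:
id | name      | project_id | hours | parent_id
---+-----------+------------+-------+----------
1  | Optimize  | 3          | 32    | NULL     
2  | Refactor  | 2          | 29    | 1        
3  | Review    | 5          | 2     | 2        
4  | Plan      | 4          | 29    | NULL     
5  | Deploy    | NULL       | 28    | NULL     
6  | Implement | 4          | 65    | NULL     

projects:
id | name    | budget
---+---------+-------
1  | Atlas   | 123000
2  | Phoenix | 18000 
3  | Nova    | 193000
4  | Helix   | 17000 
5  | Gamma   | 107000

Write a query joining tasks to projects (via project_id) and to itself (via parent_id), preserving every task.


Two LEFT JOINs from the same base table tasks: one to projects via project_id, one to tasks itself via parent_id. Both are LEFT so every task is preserved.
Match against projects:
  - task 1 (Optimize): project_id=3 -> matches Nova
  - task 2 (Refactor): project_id=2 -> matches Phoenix
  - task 3 (Review): project_id=5 -> matches Gamma
  - task 4 (Plan): project_id=4 -> matches Helix
  - task 5 (Deploy): project_id=NULL, no match -> kept with NULL
  - task 6 (Implement): project_id=4 -> matches Helix
Match against tasks (self):
  - task 1 (Optimize): parent_id=NULL -> NULL
  - task 2 (Refactor): parent_id=1 -> Optimize
  - task 3 (Review): parent_id=2 -> Refactor
  - task 4 (Plan): parent_id=NULL -> NULL
  - task 5 (Deploy): parent_id=NULL -> NULL
  - task 6 (Implement): parent_id=NULL -> NULL

SQL:
SELECT a.name, b.name AS project, c.name AS parent
FROM tasks a
LEFT JOIN projects b ON a.project_id = b.id
LEFT JOIN tasks c ON a.parent_id = c.id

Result:
name      | project | parent  
----------+---------+---------
Optimize  | Nova    | NULL    
Refactor  | Phoenix | Optimize
Review    | Gamma   | Refactor
Plan      | Helix   | NULL    
Deploy    | NULL    | NULL    
Implement | Helix   | NULL    


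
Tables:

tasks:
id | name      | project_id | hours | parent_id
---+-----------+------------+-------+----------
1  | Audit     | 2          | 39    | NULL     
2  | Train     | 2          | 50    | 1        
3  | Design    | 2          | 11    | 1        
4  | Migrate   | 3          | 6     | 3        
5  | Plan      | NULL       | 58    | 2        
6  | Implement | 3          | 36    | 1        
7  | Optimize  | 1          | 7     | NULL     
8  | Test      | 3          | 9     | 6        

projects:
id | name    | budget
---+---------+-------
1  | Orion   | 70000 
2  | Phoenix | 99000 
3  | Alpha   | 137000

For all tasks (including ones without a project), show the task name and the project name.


LEFT JOIN keeps every row from tasks (the left table); where project_id has no match in projects, the project columns become NULL. Walk through each task:
  - task 1 (Audit): project_id=2 -> matches Phoenix
  - task 2 (Train): project_id=2 -> matches Phoenix
  - task 3 (Design): project_id=2 -> matches Phoenix
  - task 4 (Migrate): project_id=3 -> matches Alpha
  - task 5 (Plan): project_id=NULL, no match -> kept with NULL
  - task 6 (Implement): project_id=3 -> matches Alpha
  - task 7 (Optimize): project_id=1 -> matches Orion
  - task 8 (Test): project_id=3 -> matches Alpha
All 8 rows appear; 1 has NULL project.

SQL:
SELECT a.name, b.name AS project
FROM tasks a
LEFT JOIN projects b ON a.project_id = b.id

Result:
name      | project
----------+--------
Audit     | Phoenix
Train     | Phoenix
Design    | Phoenix
Migrate   | Alpha  
Plan      | NULL   
Implement | Alpha  
Optimize  | Orion  
Test      | Alpha  


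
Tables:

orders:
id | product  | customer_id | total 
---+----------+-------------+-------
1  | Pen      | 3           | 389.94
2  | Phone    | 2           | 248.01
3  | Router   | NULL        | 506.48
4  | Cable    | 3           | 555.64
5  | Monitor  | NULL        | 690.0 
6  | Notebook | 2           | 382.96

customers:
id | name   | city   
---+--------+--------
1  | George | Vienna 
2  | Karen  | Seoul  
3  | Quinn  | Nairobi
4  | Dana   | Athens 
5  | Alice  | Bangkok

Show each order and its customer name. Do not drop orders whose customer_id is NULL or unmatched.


LEFT JOIN keeps every row from orders (the left table); where customer_id has no match in customers, the customer columns become NULL. Walk through each order:
  - order 1 (Pen): customer_id=3 -> matches Quinn
  - order 2 (Phone): customer_id=2 -> matches Karen
  - order 3 (Router): customer_id=NULL, no match -> kept with NULL
  - order 4 (Cable): customer_id=3 -> matches Quinn
  - order 5 (Monitor): customer_id=NULL, no match -> kept with NULL
  - order 6 (Notebook): customer_id=2 -> matches Karen
All 6 rows appear; 2 have NULL customer.

SQL:
SELECT a.product, b.name AS customer
FROM orders a
LEFT JOIN customers b ON a.customer_id = b.id

Result:
product  | customer
---------+---------
Pen      | Quinn   
Phone    | Karen   
Router   | NULL    
Cable    | Quinn   
Monitor  | NULL    
Notebook | Karen   


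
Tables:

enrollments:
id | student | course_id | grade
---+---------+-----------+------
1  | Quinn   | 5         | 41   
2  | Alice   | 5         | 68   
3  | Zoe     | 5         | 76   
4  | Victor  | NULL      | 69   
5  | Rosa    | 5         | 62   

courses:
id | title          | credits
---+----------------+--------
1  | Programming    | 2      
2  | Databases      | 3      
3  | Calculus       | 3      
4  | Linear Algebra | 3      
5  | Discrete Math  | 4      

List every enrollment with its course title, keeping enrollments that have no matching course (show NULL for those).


LEFT JOIN keeps every row from enrollments (the left table); where course_id has no match in courses, the course columns become NULL. Walk through each enrollment:
  - enrollment 1 (Quinn): course_id=5 -> matches Discrete Math
  - enrollment 2 (Alice): course_id=5 -> matches Discrete Math
  - enrollment 3 (Zoe): course_id=5 -> matches Discrete Math
  - enrollment 4 (Victor): course_id=NULL, no match -> kept with NULL
  - enrollment 5 (Rosa): course_id=5 -> matches Discrete Math
All 5 rows appear; 1 has NULL course.

SQL:
SELECT a.student, b.title AS course
FROM enrollments a
LEFT JOIN courses b ON a.course_id = b.id

Result:
student | course       
--------+--------------
Quinn   | Discrete Math
Alice   | Discrete Math
Zoe     | Discrete Math
Victor  | NULL         
Rosa    | Discrete Math


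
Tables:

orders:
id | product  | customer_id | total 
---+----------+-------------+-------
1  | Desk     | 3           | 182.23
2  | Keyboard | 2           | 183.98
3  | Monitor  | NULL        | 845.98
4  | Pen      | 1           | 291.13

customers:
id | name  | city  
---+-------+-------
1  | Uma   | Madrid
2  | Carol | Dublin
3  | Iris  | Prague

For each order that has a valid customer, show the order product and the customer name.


INNER JOIN keeps only orders rows whose customer_id matches an id in customers. Walk through each order:
  - order 1 (Desk): customer_id=3 -> matches Iris
  - order 2 (Keyboard): customer_id=2 -> matches Carol
  - order 3 (Monitor): customer_id=NULL, no match -> dropped
  - order 4 (Pen): customer_id=1 -> matches Uma
So 1 of 4 rows is dropped.

SQL:
SELECT a.product, b.name AS customer
FROM orders a
INNER JOIN customers b ON a.customer_id = b.id

Result:
product  | customer
---------+---------
Desk     | Iris    
Keyboard | Carol   
Pen      | Uma     
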